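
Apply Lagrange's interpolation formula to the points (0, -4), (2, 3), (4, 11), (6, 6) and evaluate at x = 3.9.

Lagrange interpolation formula:
P(x) = Σ yᵢ × Lᵢ(x)
where Lᵢ(x) = Π_{j≠i} (x - xⱼ)/(xᵢ - xⱼ)

L_0(3.9) = (3.9 - 2)/(0 - 2) × (3.9 - 4)/(0 - 4) × (3.9 - 6)/(0 - 6) = -0.008313
L_1(3.9) = (3.9 - 0)/(2 - 0) × (3.9 - 4)/(2 - 4) × (3.9 - 6)/(2 - 6) = 0.051188
L_2(3.9) = (3.9 - 0)/(4 - 0) × (3.9 - 2)/(4 - 2) × (3.9 - 6)/(4 - 6) = 0.972562
L_3(3.9) = (3.9 - 0)/(6 - 0) × (3.9 - 2)/(6 - 2) × (3.9 - 4)/(6 - 4) = -0.015438

P(3.9) = (-4)×L_0(3.9) + 3×L_1(3.9) + 11×L_2(3.9) + 6×L_3(3.9)
P(3.9) = 10.792375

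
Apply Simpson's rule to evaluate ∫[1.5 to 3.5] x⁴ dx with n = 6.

f(x) = x⁴
a = 1.5, b = 3.5, n = 6
h = (b - a)/n = 0.333333

Simpson's rule: (h/3)[f(x₀) + 4f(x₁) + 2f(x₂) + ... + f(xₙ)]

x_0 = 1.5000, f(x_0) = 5.062500, coefficient = 1
x_1 = 1.8333, f(x_1) = 11.297068, coefficient = 4
x_2 = 2.1667, f(x_2) = 22.037809, coefficient = 2
x_3 = 2.5000, f(x_3) = 39.062500, coefficient = 4
x_4 = 2.8333, f(x_4) = 64.445216, coefficient = 2
x_5 = 3.1667, f(x_5) = 100.556327, coefficient = 4
x_6 = 3.5000, f(x_6) = 150.062500, coefficient = 1

I ≈ (0.333333/3) × 931.754630 = 103.528292
Exact value: 103.525000
Error: 0.003292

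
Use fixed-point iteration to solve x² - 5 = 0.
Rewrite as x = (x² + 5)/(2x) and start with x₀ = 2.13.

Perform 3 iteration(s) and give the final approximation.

Equation: x² - 5 = 0
Fixed-point form: x = (x² + 5)/(2x)
x₀ = 2.13

x_1 = g(2.130000) = 2.238709
x_2 = g(2.238709) = 2.236070
x_3 = g(2.236070) = 2.236068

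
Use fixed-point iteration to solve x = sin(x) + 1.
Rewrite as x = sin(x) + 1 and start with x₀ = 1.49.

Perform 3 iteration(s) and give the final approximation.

Equation: x = sin(x) + 1
Fixed-point form: x = sin(x) + 1
x₀ = 1.49

x_1 = g(1.490000) = 1.996738
x_2 = g(1.996738) = 1.910650
x_3 = g(1.910650) = 1.942803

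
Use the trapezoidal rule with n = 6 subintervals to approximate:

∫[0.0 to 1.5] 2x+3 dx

f(x) = 2x+3
a = 0.0, b = 1.5, n = 6
h = (b - a)/n = 0.250000

Trapezoidal rule: (h/2)[f(x₀) + 2f(x₁) + 2f(x₂) + ... + f(xₙ)]

x_0 = 0.0000, f(x_0) = 3.000000, coefficient = 1
x_1 = 0.2500, f(x_1) = 3.500000, coefficient = 2
x_2 = 0.5000, f(x_2) = 4.000000, coefficient = 2
x_3 = 0.7500, f(x_3) = 4.500000, coefficient = 2
x_4 = 1.0000, f(x_4) = 5.000000, coefficient = 2
x_5 = 1.2500, f(x_5) = 5.500000, coefficient = 2
x_6 = 1.5000, f(x_6) = 6.000000, coefficient = 1

I ≈ (0.250000/2) × 54.000000 = 6.750000
Exact value: 6.750000
Error: 0.000000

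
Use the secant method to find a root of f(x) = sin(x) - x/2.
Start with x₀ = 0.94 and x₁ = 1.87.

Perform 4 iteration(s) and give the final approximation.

f(x) = sin(x) - x/2
x₀ = 0.94, x₁ = 1.87

Secant formula: x_{n+1} = x_n - f(x_n)(x_n - x_{n-1})/(f(x_n) - f(x_{n-1}))

Iteration 1:
  f(0.940000) = 0.337558
  f(1.870000) = 0.020572
  x_2 = 1.870000 - 0.020572×(1.870000 - 0.940000)/(0.020572 - 0.337558)
       = 1.930354
Iteration 2:
  f(1.870000) = 0.020572
  f(1.930354) = -0.029125
  x_3 = 1.930354 - (-0.029125)×(1.930354 - 1.870000)/(-0.029125 - 0.020572)
       = 1.894983
Iteration 3:
  f(1.930354) = -0.029125
  f(1.894983) = 0.000418
  x_4 = 1.894983 - 0.000418×(1.894983 - 1.930354)/(0.000418 - (-0.029125))
       = 1.895484
Iteration 4:
  f(1.894983) = 0.000418
  f(1.895484) = 0.000008
  x_5 = 1.895484 - 0.000008×(1.895484 - 1.894983)/(0.000008 - 0.000418)
       = 1.895494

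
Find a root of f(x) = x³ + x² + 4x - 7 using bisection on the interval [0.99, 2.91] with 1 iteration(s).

f(x) = x³ + x² + 4x - 7
Initial interval: [0.99, 2.91]

Iteration 1:
  c_1 = (0.990000 + 2.910000)/2 = 1.950000
  f(c_1) = f(1.950000) = 12.017375
  f(a) × f(c) < 0, new interval: [0.990000, 1.950000]

After 1 iteration(s), the approximation is c_1 = 1.950000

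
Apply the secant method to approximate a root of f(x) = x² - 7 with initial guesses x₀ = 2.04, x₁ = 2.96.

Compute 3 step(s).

f(x) = x² - 7
x₀ = 2.04, x₁ = 2.96

Secant formula: x_{n+1} = x_n - f(x_n)(x_n - x_{n-1})/(f(x_n) - f(x_{n-1}))

Iteration 1:
  f(2.040000) = -2.838400
  f(2.960000) = 1.761600
  x_2 = 2.960000 - 1.761600×(2.960000 - 2.040000)/(1.761600 - (-2.838400))
       = 2.607680
Iteration 2:
  f(2.960000) = 1.761600
  f(2.607680) = -0.200005
  x_3 = 2.607680 - (-0.200005)×(2.607680 - 2.960000)/(-0.200005 - 1.761600)
       = 2.643603
Iteration 3:
  f(2.607680) = -0.200005
  f(2.643603) = -0.011366
  x_4 = 2.643603 - (-0.011366)×(2.643603 - 2.607680)/(-0.011366 - (-0.200005))
       = 2.645767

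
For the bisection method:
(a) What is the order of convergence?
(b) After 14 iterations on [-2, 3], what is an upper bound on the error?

(a) Bisection has linear (order 1) convergence; the error is halved each step.

(b) Error bound = (b-a)/2^n = (3 - (-2))/2^{14}
    = 5/2^{14}

(a) 1 (linear); (b) error ≤ 3.05e-04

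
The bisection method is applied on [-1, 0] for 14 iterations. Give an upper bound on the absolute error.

Bisection error bound: |error| ≤ (b-a)/2^n
|error| ≤ (0 - (-1))/2^14 = 1/2^14
|error| ≤ 0.0000610352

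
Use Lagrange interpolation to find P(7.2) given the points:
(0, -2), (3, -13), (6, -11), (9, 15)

Lagrange interpolation formula:
P(x) = Σ yᵢ × Lᵢ(x)
where Lᵢ(x) = Π_{j≠i} (x - xⱼ)/(xᵢ - xⱼ)

L_0(7.2) = (7.2 - 3)/(0 - 3) × (7.2 - 6)/(0 - 6) × (7.2 - 9)/(0 - 9) = 0.056000
L_1(7.2) = (7.2 - 0)/(3 - 0) × (7.2 - 6)/(3 - 6) × (7.2 - 9)/(3 - 9) = -0.288000
L_2(7.2) = (7.2 - 0)/(6 - 0) × (7.2 - 3)/(6 - 3) × (7.2 - 9)/(6 - 9) = 1.008000
L_3(7.2) = (7.2 - 0)/(9 - 0) × (7.2 - 3)/(9 - 3) × (7.2 - 6)/(9 - 6) = 0.224000

P(7.2) = (-2)×L_0(7.2) + (-13)×L_1(7.2) + (-11)×L_2(7.2) + 15×L_3(7.2)
P(7.2) = -4.096000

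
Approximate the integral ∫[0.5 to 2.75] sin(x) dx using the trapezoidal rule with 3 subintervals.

f(x) = sin(x)
a = 0.5, b = 2.75, n = 3
h = (b - a)/n = 0.750000

Trapezoidal rule: (h/2)[f(x₀) + 2f(x₁) + 2f(x₂) + ... + f(xₙ)]

x_0 = 0.5000, f(x_0) = 0.479426, coefficient = 1
x_1 = 1.2500, f(x_1) = 0.948985, coefficient = 2
x_2 = 2.0000, f(x_2) = 0.909297, coefficient = 2
x_3 = 2.7500, f(x_3) = 0.381661, coefficient = 1

I ≈ (0.750000/2) × 4.577651 = 1.716619
Exact value: 1.801885
Error: 0.085266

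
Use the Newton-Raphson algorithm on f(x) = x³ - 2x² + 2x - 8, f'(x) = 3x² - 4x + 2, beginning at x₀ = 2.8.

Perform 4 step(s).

f(x) = x³ - 2x² + 2x - 8
f'(x) = 3x² - 4x + 2
x₀ = 2.8

Newton-Raphson formula: x_{n+1} = x_n - f(x_n)/f'(x_n)

Iteration 1:
  f(2.800000) = 3.872000
  f'(2.800000) = 14.320000
  x_1 = 2.800000 - 3.872000/14.320000 = 2.529609
Iteration 2:
  f(2.529609) = 0.448144
  f'(2.529609) = 11.078328
  x_2 = 2.529609 - 0.448144/11.078328 = 2.489157
Iteration 3:
  f(2.489157) = 0.009079
  f'(2.489157) = 10.631076
  x_3 = 2.489157 - 0.009079/10.631076 = 2.488303
Iteration 4:
  f(2.488303) = 0.000004
  f'(2.488303) = 10.621739
  x_4 = 2.488303 - 0.000004/10.621739 = 2.488302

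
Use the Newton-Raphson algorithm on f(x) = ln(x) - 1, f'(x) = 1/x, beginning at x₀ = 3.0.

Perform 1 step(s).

f(x) = ln(x) - 1
f'(x) = 1/x
x₀ = 3.0

Newton-Raphson formula: x_{n+1} = x_n - f(x_n)/f'(x_n)

Iteration 1:
  f(3.000000) = 0.098612
  f'(3.000000) = 0.333333
  x_1 = 3.000000 - 0.098612/0.333333 = 2.704163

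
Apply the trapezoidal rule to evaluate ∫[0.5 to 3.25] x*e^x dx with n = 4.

f(x) = x*e^x
a = 0.5, b = 3.25, n = 4
h = (b - a)/n = 0.687500

Trapezoidal rule: (h/2)[f(x₀) + 2f(x₁) + 2f(x₂) + ... + f(xₙ)]

x_0 = 0.5000, f(x_0) = 0.824361, coefficient = 1
x_1 = 1.1875, f(x_1) = 3.893663, coefficient = 2
x_2 = 1.8750, f(x_2) = 12.226536, coefficient = 2
x_3 = 2.5625, f(x_3) = 33.231006, coefficient = 2
x_4 = 3.2500, f(x_4) = 83.818605, coefficient = 1

I ≈ (0.687500/2) × 183.345374 = 63.024972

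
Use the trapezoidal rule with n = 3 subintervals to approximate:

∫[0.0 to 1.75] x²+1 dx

f(x) = x²+1
a = 0.0, b = 1.75, n = 3
h = (b - a)/n = 0.583333

Trapezoidal rule: (h/2)[f(x₀) + 2f(x₁) + 2f(x₂) + ... + f(xₙ)]

x_0 = 0.0000, f(x_0) = 1.000000, coefficient = 1
x_1 = 0.5833, f(x_1) = 1.340278, coefficient = 2
x_2 = 1.1667, f(x_2) = 2.361111, coefficient = 2
x_3 = 1.7500, f(x_3) = 4.062500, coefficient = 1

I ≈ (0.583333/2) × 12.465278 = 3.635706
Exact value: 3.536458
Error: 0.099248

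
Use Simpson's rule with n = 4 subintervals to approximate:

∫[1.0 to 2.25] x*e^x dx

f(x) = x*e^x
a = 1.0, b = 2.25, n = 4
h = (b - a)/n = 0.312500

Simpson's rule: (h/3)[f(x₀) + 4f(x₁) + 2f(x₂) + ... + f(xₙ)]

x_0 = 1.0000, f(x_0) = 2.718282, coefficient = 1
x_1 = 1.3125, f(x_1) = 4.876529, coefficient = 4
x_2 = 1.6250, f(x_2) = 8.252431, coefficient = 2
x_3 = 1.9375, f(x_3) = 13.448916, coefficient = 4
x_4 = 2.2500, f(x_4) = 21.347406, coefficient = 1

I ≈ (0.312500/3) × 113.872328 = 11.861701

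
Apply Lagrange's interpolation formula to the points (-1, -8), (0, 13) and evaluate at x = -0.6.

Lagrange interpolation formula:
P(x) = Σ yᵢ × Lᵢ(x)
where Lᵢ(x) = Π_{j≠i} (x - xⱼ)/(xᵢ - xⱼ)

L_0(-0.6) = (-0.6 - 0)/(-1 - 0) = 0.600000
L_1(-0.6) = (-0.6 - (-1))/(0 - (-1)) = 0.400000

P(-0.6) = (-8)×L_0(-0.6) + 13×L_1(-0.6)
P(-0.6) = 0.400000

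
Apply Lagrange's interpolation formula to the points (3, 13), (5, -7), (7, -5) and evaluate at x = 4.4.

Lagrange interpolation formula:
P(x) = Σ yᵢ × Lᵢ(x)
where Lᵢ(x) = Π_{j≠i} (x - xⱼ)/(xᵢ - xⱼ)

L_0(4.4) = (4.4 - 5)/(3 - 5) × (4.4 - 7)/(3 - 7) = 0.195000
L_1(4.4) = (4.4 - 3)/(5 - 3) × (4.4 - 7)/(5 - 7) = 0.910000
L_2(4.4) = (4.4 - 3)/(7 - 3) × (4.4 - 5)/(7 - 5) = -0.105000

P(4.4) = 13×L_0(4.4) + (-7)×L_1(4.4) + (-5)×L_2(4.4)
P(4.4) = -3.310000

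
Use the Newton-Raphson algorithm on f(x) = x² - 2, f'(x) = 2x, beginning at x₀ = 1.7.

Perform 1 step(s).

f(x) = x² - 2
f'(x) = 2x
x₀ = 1.7

Newton-Raphson formula: x_{n+1} = x_n - f(x_n)/f'(x_n)

Iteration 1:
  f(1.700000) = 0.890000
  f'(1.700000) = 3.400000
  x_1 = 1.700000 - 0.890000/3.400000 = 1.438235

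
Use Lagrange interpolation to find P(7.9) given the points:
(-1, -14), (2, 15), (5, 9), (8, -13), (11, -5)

Lagrange interpolation formula:
P(x) = Σ yᵢ × Lᵢ(x)
where Lᵢ(x) = Π_{j≠i} (x - xⱼ)/(xᵢ - xⱼ)

L_0(7.9) = (7.9 - 2)/(-1 - 2) × (7.9 - 5)/(-1 - 5) × (7.9 - 8)/(-1 - 8) × (7.9 - 11)/(-1 - 11) = 0.002728
L_1(7.9) = (7.9 - (-1))/(2 - (-1)) × (7.9 - 5)/(2 - 5) × (7.9 - 8)/(2 - 8) × (7.9 - 11)/(2 - 11) = -0.016463
L_2(7.9) = (7.9 - (-1))/(5 - (-1)) × (7.9 - 2)/(5 - 2) × (7.9 - 8)/(5 - 8) × (7.9 - 11)/(5 - 11) = 0.050241
L_3(7.9) = (7.9 - (-1))/(8 - (-1)) × (7.9 - 2)/(8 - 2) × (7.9 - 5)/(8 - 5) × (7.9 - 11)/(8 - 11) = 0.971327
L_4(7.9) = (7.9 - (-1))/(11 - (-1)) × (7.9 - 2)/(11 - 2) × (7.9 - 5)/(11 - 5) × (7.9 - 8)/(11 - 8) = -0.007833

P(7.9) = (-14)×L_0(7.9) + 15×L_1(7.9) + 9×L_2(7.9) + (-13)×L_3(7.9) + (-5)×L_4(7.9)
P(7.9) = -12.421060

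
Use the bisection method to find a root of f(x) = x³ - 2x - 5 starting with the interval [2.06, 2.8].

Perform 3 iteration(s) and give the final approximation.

f(x) = x³ - 2x - 5
Initial interval: [2.06, 2.8]

Iteration 1:
  c_1 = (2.060000 + 2.800000)/2 = 2.430000
  f(c_1) = f(2.430000) = 4.488907
  f(a) × f(c) < 0, new interval: [2.060000, 2.430000]
Iteration 2:
  c_2 = (2.060000 + 2.430000)/2 = 2.245000
  f(c_2) = f(2.245000) = 1.824856
  f(a) × f(c) < 0, new interval: [2.060000, 2.245000]
Iteration 3:
  c_3 = (2.060000 + 2.245000)/2 = 2.152500
  f(c_3) = f(2.152500) = 0.668084
  f(a) × f(c) < 0, new interval: [2.060000, 2.152500]

After 3 iteration(s), the approximation is c_3 = 2.152500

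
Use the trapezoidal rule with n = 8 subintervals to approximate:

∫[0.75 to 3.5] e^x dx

f(x) = e^x
a = 0.75, b = 3.5, n = 8
h = (b - a)/n = 0.343750

Trapezoidal rule: (h/2)[f(x₀) + 2f(x₁) + 2f(x₂) + ... + f(xₙ)]

x_0 = 0.7500, f(x_0) = 2.117000, coefficient = 1
x_1 = 1.0938, f(x_1) = 2.985449, coefficient = 2
x_2 = 1.4375, f(x_2) = 4.210157, coefficient = 2
x_3 = 1.7812, f(x_3) = 5.937273, coefficient = 2
x_4 = 2.1250, f(x_4) = 8.372897, coefficient = 2
x_5 = 2.4688, f(x_5) = 11.807678, coefficient = 2
x_6 = 2.8125, f(x_6) = 16.651495, coefficient = 2
x_7 = 3.1562, f(x_7) = 23.482372, coefficient = 2
x_8 = 3.5000, f(x_8) = 33.115452, coefficient = 1

I ≈ (0.343750/2) × 182.127095 = 31.303094
Exact value: 30.998452
Error: 0.304642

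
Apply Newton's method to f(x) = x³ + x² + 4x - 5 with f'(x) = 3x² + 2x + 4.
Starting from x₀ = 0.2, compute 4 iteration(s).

f(x) = x³ + x² + 4x - 5
f'(x) = 3x² + 2x + 4
x₀ = 0.2

Newton-Raphson formula: x_{n+1} = x_n - f(x_n)/f'(x_n)

Iteration 1:
  f(0.200000) = -4.152000
  f'(0.200000) = 4.520000
  x_1 = 0.200000 - (-4.152000)/4.520000 = 1.118584
Iteration 2:
  f(1.118584) = 2.125173
  f'(1.118584) = 9.990859
  x_2 = 1.118584 - 2.125173/9.990859 = 0.905872
Iteration 3:
  f(0.905872) = 0.187457
  f'(0.905872) = 8.273559
  x_3 = 0.905872 - 0.187457/8.273559 = 0.883215
Iteration 4:
  f(0.883215) = 0.001897
  f'(0.883215) = 8.106636
  x_4 = 0.883215 - 0.001897/8.106636 = 0.882981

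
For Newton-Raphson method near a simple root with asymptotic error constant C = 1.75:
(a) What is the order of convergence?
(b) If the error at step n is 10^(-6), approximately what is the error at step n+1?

(a) Newton-Raphson has quadratic (order 2) convergence near simple roots.
    This means |e_{n+1}| ≈ C|e_n|².

(b) With |e_n| = 10^(-6) and C = 1.75:
    |e_{n+1}| ≈ 1.75 × (10^(-6))² = 1.75 × 10^(-12)

(a) 2 (quadratic); (b) |e_{n+1}| ≈ 1.750e-12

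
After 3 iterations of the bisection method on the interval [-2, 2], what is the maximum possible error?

Bisection error bound: |error| ≤ (b-a)/2^n
|error| ≤ (2 - (-2))/2^3 = 4/2^3
|error| ≤ 0.5000000000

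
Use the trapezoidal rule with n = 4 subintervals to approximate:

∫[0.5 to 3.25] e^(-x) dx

f(x) = e^(-x)
a = 0.5, b = 3.25, n = 4
h = (b - a)/n = 0.687500

Trapezoidal rule: (h/2)[f(x₀) + 2f(x₁) + 2f(x₂) + ... + f(xₙ)]

x_0 = 0.5000, f(x_0) = 0.606531, coefficient = 1
x_1 = 1.1875, f(x_1) = 0.304983, coefficient = 2
x_2 = 1.8750, f(x_2) = 0.153355, coefficient = 2
x_3 = 2.5625, f(x_3) = 0.077112, coefficient = 2
x_4 = 3.2500, f(x_4) = 0.038774, coefficient = 1

I ≈ (0.687500/2) × 1.716204 = 0.589945
Exact value: 0.567756
Error: 0.022189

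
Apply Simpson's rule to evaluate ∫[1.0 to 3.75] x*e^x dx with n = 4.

f(x) = x*e^x
a = 1.0, b = 3.75, n = 4
h = (b - a)/n = 0.687500

Simpson's rule: (h/3)[f(x₀) + 4f(x₁) + 2f(x₂) + ... + f(xₙ)]

x_0 = 1.0000, f(x_0) = 2.718282, coefficient = 1
x_1 = 1.6875, f(x_1) = 9.122539, coefficient = 4
x_2 = 2.3750, f(x_2) = 25.533656, coefficient = 2
x_3 = 3.0625, f(x_3) = 65.479137, coefficient = 4
x_4 = 3.7500, f(x_4) = 159.454058, coefficient = 1

I ≈ (0.687500/3) × 511.646356 = 117.252290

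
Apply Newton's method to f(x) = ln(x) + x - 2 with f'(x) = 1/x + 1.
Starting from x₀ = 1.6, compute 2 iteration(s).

f(x) = ln(x) + x - 2
f'(x) = 1/x + 1
x₀ = 1.6

Newton-Raphson formula: x_{n+1} = x_n - f(x_n)/f'(x_n)

Iteration 1:
  f(1.600000) = 0.070004
  f'(1.600000) = 1.625000
  x_1 = 1.600000 - 0.070004/1.625000 = 1.556921
Iteration 2:
  f(1.556921) = -0.000369
  f'(1.556921) = 1.642293
  x_2 = 1.556921 - (-0.000369)/1.642293 = 1.557146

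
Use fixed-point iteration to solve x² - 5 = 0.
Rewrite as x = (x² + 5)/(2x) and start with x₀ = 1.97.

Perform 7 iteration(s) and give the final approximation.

Equation: x² - 5 = 0
Fixed-point form: x = (x² + 5)/(2x)
x₀ = 1.97

x_1 = g(1.970000) = 2.254036
x_2 = g(2.254036) = 2.236140
x_3 = g(2.236140) = 2.236068
x_4 = g(2.236068) = 2.236068
x_5 = g(2.236068) = 2.236068
x_6 = g(2.236068) = 2.236068
x_7 = g(2.236068) = 2.236068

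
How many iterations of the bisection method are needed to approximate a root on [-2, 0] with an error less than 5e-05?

We need (b-a)/2^n ≤ 5e-05
(0 - (-2))/2^n ≤ 5e-05
2/2^n ≤ 5e-05
2^n ≥ 40000
n ≥ log₂(40000) = 15.29
n ≥ 16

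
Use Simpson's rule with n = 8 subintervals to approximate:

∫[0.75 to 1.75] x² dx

f(x) = x²
a = 0.75, b = 1.75, n = 8
h = (b - a)/n = 0.125000

Simpson's rule: (h/3)[f(x₀) + 4f(x₁) + 2f(x₂) + ... + f(xₙ)]

x_0 = 0.7500, f(x_0) = 0.562500, coefficient = 1
x_1 = 0.8750, f(x_1) = 0.765625, coefficient = 4
x_2 = 1.0000, f(x_2) = 1.000000, coefficient = 2
x_3 = 1.1250, f(x_3) = 1.265625, coefficient = 4
x_4 = 1.2500, f(x_4) = 1.562500, coefficient = 2
x_5 = 1.3750, f(x_5) = 1.890625, coefficient = 4
x_6 = 1.5000, f(x_6) = 2.250000, coefficient = 2
x_7 = 1.6250, f(x_7) = 2.640625, coefficient = 4
x_8 = 1.7500, f(x_8) = 3.062500, coefficient = 1

I ≈ (0.125000/3) × 39.500000 = 1.645833
Exact value: 1.645833
Error: 0.000000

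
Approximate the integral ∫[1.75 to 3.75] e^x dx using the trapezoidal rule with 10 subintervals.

f(x) = e^x
a = 1.75, b = 3.75, n = 10
h = (b - a)/n = 0.200000

Trapezoidal rule: (h/2)[f(x₀) + 2f(x₁) + 2f(x₂) + ... + f(xₙ)]

x_0 = 1.7500, f(x_0) = 5.754603, coefficient = 1
x_1 = 1.9500, f(x_1) = 7.028688, coefficient = 2
x_2 = 2.1500, f(x_2) = 8.584858, coefficient = 2
x_3 = 2.3500, f(x_3) = 10.485570, coefficient = 2
x_4 = 2.5500, f(x_4) = 12.807104, coefficient = 2
x_5 = 2.7500, f(x_5) = 15.642632, coefficient = 2
x_6 = 2.9500, f(x_6) = 19.105954, coefficient = 2
x_7 = 3.1500, f(x_7) = 23.336065, coefficient = 2
x_8 = 3.3500, f(x_8) = 28.502734, coefficient = 2
x_9 = 3.5500, f(x_9) = 34.813317, coefficient = 2
x_10 = 3.7500, f(x_10) = 42.521082, coefficient = 1

I ≈ (0.200000/2) × 368.889526 = 36.888953
Exact value: 36.766479
Error: 0.122473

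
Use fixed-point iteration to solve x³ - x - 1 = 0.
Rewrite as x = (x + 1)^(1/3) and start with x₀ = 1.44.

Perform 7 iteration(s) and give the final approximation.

Equation: x³ - x - 1 = 0
Fixed-point form: x = (x + 1)^(1/3)
x₀ = 1.44

x_1 = g(1.440000) = 1.346263
x_2 = g(1.346263) = 1.328798
x_3 = g(1.328798) = 1.325492
x_4 = g(1.325492) = 1.324865
x_5 = g(1.324865) = 1.324746
x_6 = g(1.324746) = 1.324723
x_7 = g(1.324723) = 1.324719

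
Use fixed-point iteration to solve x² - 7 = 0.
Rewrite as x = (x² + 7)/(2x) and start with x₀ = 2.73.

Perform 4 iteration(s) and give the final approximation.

Equation: x² - 7 = 0
Fixed-point form: x = (x² + 7)/(2x)
x₀ = 2.73

x_1 = g(2.730000) = 2.647051
x_2 = g(2.647051) = 2.645752
x_3 = g(2.645752) = 2.645751
x_4 = g(2.645751) = 2.645751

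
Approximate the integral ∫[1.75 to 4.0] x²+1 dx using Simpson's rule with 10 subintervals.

f(x) = x²+1
a = 1.75, b = 4.0, n = 10
h = (b - a)/n = 0.225000

Simpson's rule: (h/3)[f(x₀) + 4f(x₁) + 2f(x₂) + ... + f(xₙ)]

x_0 = 1.7500, f(x_0) = 4.062500, coefficient = 1
x_1 = 1.9750, f(x_1) = 4.900625, coefficient = 4
x_2 = 2.2000, f(x_2) = 5.840000, coefficient = 2
x_3 = 2.4250, f(x_3) = 6.880625, coefficient = 4
x_4 = 2.6500, f(x_4) = 8.022500, coefficient = 2
x_5 = 2.8750, f(x_5) = 9.265625, coefficient = 4
x_6 = 3.1000, f(x_6) = 10.610000, coefficient = 2
x_7 = 3.3250, f(x_7) = 12.055625, coefficient = 4
x_8 = 3.5500, f(x_8) = 13.602500, coefficient = 2
x_9 = 3.7750, f(x_9) = 15.250625, coefficient = 4
x_10 = 4.0000, f(x_10) = 17.000000, coefficient = 1

I ≈ (0.225000/3) × 290.625000 = 21.796875
Exact value: 21.796875
Error: 0.000000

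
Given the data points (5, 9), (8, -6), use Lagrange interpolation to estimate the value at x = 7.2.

Lagrange interpolation formula:
P(x) = Σ yᵢ × Lᵢ(x)
where Lᵢ(x) = Π_{j≠i} (x - xⱼ)/(xᵢ - xⱼ)

L_0(7.2) = (7.2 - 8)/(5 - 8) = 0.266667
L_1(7.2) = (7.2 - 5)/(8 - 5) = 0.733333

P(7.2) = 9×L_0(7.2) + (-6)×L_1(7.2)
P(7.2) = -2.000000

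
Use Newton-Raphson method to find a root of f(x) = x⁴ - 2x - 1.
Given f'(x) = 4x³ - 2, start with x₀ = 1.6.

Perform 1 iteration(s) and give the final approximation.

f(x) = x⁴ - 2x - 1
f'(x) = 4x³ - 2
x₀ = 1.6

Newton-Raphson formula: x_{n+1} = x_n - f(x_n)/f'(x_n)

Iteration 1:
  f(1.600000) = 2.353600
  f'(1.600000) = 14.384000
  x_1 = 1.600000 - 2.353600/14.384000 = 1.436374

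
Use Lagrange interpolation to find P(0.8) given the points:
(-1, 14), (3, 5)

Lagrange interpolation formula:
P(x) = Σ yᵢ × Lᵢ(x)
where Lᵢ(x) = Π_{j≠i} (x - xⱼ)/(xᵢ - xⱼ)

L_0(0.8) = (0.8 - 3)/(-1 - 3) = 0.550000
L_1(0.8) = (0.8 - (-1))/(3 - (-1)) = 0.450000

P(0.8) = 14×L_0(0.8) + 5×L_1(0.8)
P(0.8) = 9.950000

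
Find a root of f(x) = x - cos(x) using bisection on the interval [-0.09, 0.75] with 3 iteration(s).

f(x) = x - cos(x)
Initial interval: [-0.09, 0.75]

Iteration 1:
  c_1 = (-0.090000 + 0.750000)/2 = 0.330000
  f(c_1) = f(0.330000) = -0.616042
  f(a) × f(c) ≥ 0, new interval: [0.330000, 0.750000]
Iteration 2:
  c_2 = (0.330000 + 0.750000)/2 = 0.540000
  f(c_2) = f(0.540000) = -0.317709
  f(a) × f(c) ≥ 0, new interval: [0.540000, 0.750000]
Iteration 3:
  c_3 = (0.540000 + 0.750000)/2 = 0.645000
  f(c_3) = f(0.645000) = -0.154100
  f(a) × f(c) ≥ 0, new interval: [0.645000, 0.750000]

After 3 iteration(s), the approximation is c_3 = 0.645000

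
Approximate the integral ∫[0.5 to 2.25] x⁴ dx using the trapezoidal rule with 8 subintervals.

f(x) = x⁴
a = 0.5, b = 2.25, n = 8
h = (b - a)/n = 0.218750

Trapezoidal rule: (h/2)[f(x₀) + 2f(x₁) + 2f(x₂) + ... + f(xₙ)]

x_0 = 0.5000, f(x_0) = 0.062500, coefficient = 1
x_1 = 0.7188, f(x_1) = 0.266877, coefficient = 2
x_2 = 0.9375, f(x_2) = 0.772476, coefficient = 2
x_3 = 1.1562, f(x_3) = 1.787339, coefficient = 2
x_4 = 1.3750, f(x_4) = 3.574463, coefficient = 2
x_5 = 1.5938, f(x_5) = 6.451798, coefficient = 2
x_6 = 1.8125, f(x_6) = 10.792252, coefficient = 2
x_7 = 2.0312, f(x_7) = 17.023683, coefficient = 2
x_8 = 2.2500, f(x_8) = 25.628906, coefficient = 1

I ≈ (0.218750/2) × 107.029182 = 11.706317
Exact value: 11.526758
Error: 0.179559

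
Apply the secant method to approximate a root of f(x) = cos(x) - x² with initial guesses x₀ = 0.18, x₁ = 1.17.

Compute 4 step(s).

f(x) = cos(x) - x²
x₀ = 0.18, x₁ = 1.17

Secant formula: x_{n+1} = x_n - f(x_n)(x_n - x_{n-1})/(f(x_n) - f(x_{n-1}))

Iteration 1:
  f(0.180000) = 0.951444
  f(1.170000) = -0.978748
  x_2 = 1.170000 - (-0.978748)×(1.170000 - 0.180000)/(-0.978748 - 0.951444)
       = 0.667998
Iteration 2:
  f(1.170000) = -0.978748
  f(0.667998) = 0.338843
  x_3 = 0.667998 - 0.338843×(0.667998 - 1.170000)/(0.338843 - (-0.978748))
       = 0.797097
Iteration 3:
  f(0.667998) = 0.338843
  f(0.797097) = 0.063423
  x_4 = 0.797097 - 0.063423×(0.797097 - 0.667998)/(0.063423 - 0.338843)
       = 0.826826
Iteration 4:
  f(0.797097) = 0.063423
  f(0.826826) = -0.006426
  x_5 = 0.826826 - (-0.006426)×(0.826826 - 0.797097)/(-0.006426 - 0.063423)
       = 0.824091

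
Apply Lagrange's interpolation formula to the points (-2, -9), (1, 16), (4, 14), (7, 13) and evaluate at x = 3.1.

Lagrange interpolation formula:
P(x) = Σ yᵢ × Lᵢ(x)
where Lᵢ(x) = Π_{j≠i} (x - xⱼ)/(xᵢ - xⱼ)

L_0(3.1) = (3.1 - 1)/(-2 - 1) × (3.1 - 4)/(-2 - 4) × (3.1 - 7)/(-2 - 7) = -0.045500
L_1(3.1) = (3.1 - (-2))/(1 - (-2)) × (3.1 - 4)/(1 - 4) × (3.1 - 7)/(1 - 7) = 0.331500
L_2(3.1) = (3.1 - (-2))/(4 - (-2)) × (3.1 - 1)/(4 - 1) × (3.1 - 7)/(4 - 7) = 0.773500
L_3(3.1) = (3.1 - (-2))/(7 - (-2)) × (3.1 - 1)/(7 - 1) × (3.1 - 4)/(7 - 4) = -0.059500

P(3.1) = (-9)×L_0(3.1) + 16×L_1(3.1) + 14×L_2(3.1) + 13×L_3(3.1)
P(3.1) = 15.769000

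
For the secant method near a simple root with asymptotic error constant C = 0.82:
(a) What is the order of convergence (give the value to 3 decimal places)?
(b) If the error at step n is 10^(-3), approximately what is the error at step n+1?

(a) Secant method has superlinear convergence with order φ = (1+√5)/2 ≈ 1.618.
    This means |e_{n+1}| ≈ C|e_n|^1.618.

(b) With |e_n| = 10^(-3) and C = 0.82:
    |e_{n+1}| ≈ 0.82 × (10^(-3))^1.618 = 0.82 × 10^(-4.85)

(a) ≈ 1.618 (golden ratio); (b) |e_{n+1}| ≈ 1.147e-05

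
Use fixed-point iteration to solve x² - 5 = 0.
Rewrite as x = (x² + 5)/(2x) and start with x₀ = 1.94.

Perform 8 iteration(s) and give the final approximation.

Equation: x² - 5 = 0
Fixed-point form: x = (x² + 5)/(2x)
x₀ = 1.94

x_1 = g(1.940000) = 2.258660
x_2 = g(2.258660) = 2.236181
x_3 = g(2.236181) = 2.236068
x_4 = g(2.236068) = 2.236068
x_5 = g(2.236068) = 2.236068
x_6 = g(2.236068) = 2.236068
x_7 = g(2.236068) = 2.236068
x_8 = g(2.236068) = 2.236068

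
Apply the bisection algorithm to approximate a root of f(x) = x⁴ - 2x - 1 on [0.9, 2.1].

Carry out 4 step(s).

f(x) = x⁴ - 2x - 1
Initial interval: [0.9, 2.1]

Iteration 1:
  c_1 = (0.900000 + 2.100000)/2 = 1.500000
  f(c_1) = f(1.500000) = 1.062500
  f(a) × f(c) < 0, new interval: [0.900000, 1.500000]
Iteration 2:
  c_2 = (0.900000 + 1.500000)/2 = 1.200000
  f(c_2) = f(1.200000) = -1.326400
  f(a) × f(c) ≥ 0, new interval: [1.200000, 1.500000]
Iteration 3:
  c_3 = (1.200000 + 1.500000)/2 = 1.350000
  f(c_3) = f(1.350000) = -0.378494
  f(a) × f(c) ≥ 0, new interval: [1.350000, 1.500000]
Iteration 4:
  c_4 = (1.350000 + 1.500000)/2 = 1.425000
  f(c_4) = f(1.425000) = 0.273438
  f(a) × f(c) < 0, new interval: [1.350000, 1.425000]

After 4 iteration(s), the approximation is c_4 = 1.425000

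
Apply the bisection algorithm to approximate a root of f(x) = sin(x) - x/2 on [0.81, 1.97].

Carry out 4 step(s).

f(x) = sin(x) - x/2
Initial interval: [0.81, 1.97]

Iteration 1:
  c_1 = (0.810000 + 1.970000)/2 = 1.390000
  f(c_1) = f(1.390000) = 0.288701
  f(a) × f(c) ≥ 0, new interval: [1.390000, 1.970000]
Iteration 2:
  c_2 = (1.390000 + 1.970000)/2 = 1.680000
  f(c_2) = f(1.680000) = 0.154043
  f(a) × f(c) ≥ 0, new interval: [1.680000, 1.970000]
Iteration 3:
  c_3 = (1.680000 + 1.970000)/2 = 1.825000
  f(c_3) = f(1.825000) = 0.055364
  f(a) × f(c) ≥ 0, new interval: [1.825000, 1.970000]
Iteration 4:
  c_4 = (1.825000 + 1.970000)/2 = 1.897500
  f(c_4) = f(1.897500) = -0.001645
  f(a) × f(c) < 0, new interval: [1.825000, 1.897500]

After 4 iteration(s), the approximation is c_4 = 1.897500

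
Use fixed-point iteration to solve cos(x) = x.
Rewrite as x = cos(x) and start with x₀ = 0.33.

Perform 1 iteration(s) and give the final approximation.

Equation: cos(x) = x
Fixed-point form: x = cos(x)
x₀ = 0.33

x_1 = g(0.330000) = 0.946042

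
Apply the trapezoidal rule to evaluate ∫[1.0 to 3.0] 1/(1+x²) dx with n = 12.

f(x) = 1/(1+x²)
a = 1.0, b = 3.0, n = 12
h = (b - a)/n = 0.166667

Trapezoidal rule: (h/2)[f(x₀) + 2f(x₁) + 2f(x₂) + ... + f(xₙ)]

x_0 = 1.0000, f(x_0) = 0.500000, coefficient = 1
x_1 = 1.1667, f(x_1) = 0.423529, coefficient = 2
x_2 = 1.3333, f(x_2) = 0.360000, coefficient = 2
x_3 = 1.5000, f(x_3) = 0.307692, coefficient = 2
x_4 = 1.6667, f(x_4) = 0.264706, coefficient = 2
x_5 = 1.8333, f(x_5) = 0.229299, coefficient = 2
x_6 = 2.0000, f(x_6) = 0.200000, coefficient = 2
x_7 = 2.1667, f(x_7) = 0.175610, coefficient = 2
x_8 = 2.3333, f(x_8) = 0.155172, coefficient = 2
x_9 = 2.5000, f(x_9) = 0.137931, coefficient = 2
x_10 = 2.6667, f(x_10) = 0.123288, coefficient = 2
x_11 = 2.8333, f(x_11) = 0.110769, coefficient = 2
x_12 = 3.0000, f(x_12) = 0.100000, coefficient = 1

I ≈ (0.166667/2) × 5.575994 = 0.464666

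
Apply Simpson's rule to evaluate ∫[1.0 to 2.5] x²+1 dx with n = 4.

f(x) = x²+1
a = 1.0, b = 2.5, n = 4
h = (b - a)/n = 0.375000

Simpson's rule: (h/3)[f(x₀) + 4f(x₁) + 2f(x₂) + ... + f(xₙ)]

x_0 = 1.0000, f(x_0) = 2.000000, coefficient = 1
x_1 = 1.3750, f(x_1) = 2.890625, coefficient = 4
x_2 = 1.7500, f(x_2) = 4.062500, coefficient = 2
x_3 = 2.1250, f(x_3) = 5.515625, coefficient = 4
x_4 = 2.5000, f(x_4) = 7.250000, coefficient = 1

I ≈ (0.375000/3) × 51.000000 = 6.375000
Exact value: 6.375000
Error: 0.000000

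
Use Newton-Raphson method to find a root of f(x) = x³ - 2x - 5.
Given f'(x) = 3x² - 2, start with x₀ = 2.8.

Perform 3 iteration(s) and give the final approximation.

f(x) = x³ - 2x - 5
f'(x) = 3x² - 2
x₀ = 2.8

Newton-Raphson formula: x_{n+1} = x_n - f(x_n)/f'(x_n)

Iteration 1:
  f(2.800000) = 11.352000
  f'(2.800000) = 21.520000
  x_1 = 2.800000 - 11.352000/21.520000 = 2.272491
Iteration 2:
  f(2.272491) = 2.190647
  f'(2.272491) = 13.492642
  x_2 = 2.272491 - 2.190647/13.492642 = 2.110132
Iteration 3:
  f(2.110132) = 0.175431
  f'(2.110132) = 11.357972
  x_3 = 2.110132 - 0.175431/11.357972 = 2.094686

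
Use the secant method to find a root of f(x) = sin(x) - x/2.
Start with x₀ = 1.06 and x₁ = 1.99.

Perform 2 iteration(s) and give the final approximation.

f(x) = sin(x) - x/2
x₀ = 1.06, x₁ = 1.99

Secant formula: x_{n+1} = x_n - f(x_n)(x_n - x_{n-1})/(f(x_n) - f(x_{n-1}))

Iteration 1:
  f(1.060000) = 0.342355
  f(1.990000) = -0.081587
  x_2 = 1.990000 - (-0.081587)×(1.990000 - 1.060000)/(-0.081587 - 0.342355)
       = 1.811024
Iteration 2:
  f(1.990000) = -0.081587
  f(1.811024) = 0.065772
  x_3 = 1.811024 - 0.065772×(1.811024 - 1.990000)/(0.065772 - (-0.081587))
       = 1.890908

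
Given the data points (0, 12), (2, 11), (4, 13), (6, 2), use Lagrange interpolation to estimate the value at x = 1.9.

Lagrange interpolation formula:
P(x) = Σ yᵢ × Lᵢ(x)
where Lᵢ(x) = Π_{j≠i} (x - xⱼ)/(xᵢ - xⱼ)

L_0(1.9) = (1.9 - 2)/(0 - 2) × (1.9 - 4)/(0 - 4) × (1.9 - 6)/(0 - 6) = 0.017938
L_1(1.9) = (1.9 - 0)/(2 - 0) × (1.9 - 4)/(2 - 4) × (1.9 - 6)/(2 - 6) = 1.022437
L_2(1.9) = (1.9 - 0)/(4 - 0) × (1.9 - 2)/(4 - 2) × (1.9 - 6)/(4 - 6) = -0.048688
L_3(1.9) = (1.9 - 0)/(6 - 0) × (1.9 - 2)/(6 - 2) × (1.9 - 4)/(6 - 4) = 0.008313

P(1.9) = 12×L_0(1.9) + 11×L_1(1.9) + 13×L_2(1.9) + 2×L_3(1.9)
P(1.9) = 10.845750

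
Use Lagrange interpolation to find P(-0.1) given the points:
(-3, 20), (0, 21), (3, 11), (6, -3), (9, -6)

Lagrange interpolation formula:
P(x) = Σ yᵢ × Lᵢ(x)
where Lᵢ(x) = Π_{j≠i} (x - xⱼ)/(xᵢ - xⱼ)

L_0(-0.1) = (-0.1 - 0)/(-3 - 0) × (-0.1 - 3)/(-3 - 3) × (-0.1 - 6)/(-3 - 6) × (-0.1 - 9)/(-3 - 9) = 0.008852
L_1(-0.1) = (-0.1 - (-3))/(0 - (-3)) × (-0.1 - 3)/(0 - 3) × (-0.1 - 6)/(0 - 6) × (-0.1 - 9)/(0 - 9) = 1.026821
L_2(-0.1) = (-0.1 - (-3))/(3 - (-3)) × (-0.1 - 0)/(3 - 0) × (-0.1 - 6)/(3 - 6) × (-0.1 - 9)/(3 - 9) = -0.049685
L_3(-0.1) = (-0.1 - (-3))/(6 - (-3)) × (-0.1 - 0)/(6 - 0) × (-0.1 - 3)/(6 - 3) × (-0.1 - 9)/(6 - 9) = 0.016833
L_4(-0.1) = (-0.1 - (-3))/(9 - (-3)) × (-0.1 - 0)/(9 - 0) × (-0.1 - 3)/(9 - 3) × (-0.1 - 6)/(9 - 6) = -0.002821

P(-0.1) = 20×L_0(-0.1) + 21×L_1(-0.1) + 11×L_2(-0.1) + (-3)×L_3(-0.1) + (-6)×L_4(-0.1)
P(-0.1) = 21.160167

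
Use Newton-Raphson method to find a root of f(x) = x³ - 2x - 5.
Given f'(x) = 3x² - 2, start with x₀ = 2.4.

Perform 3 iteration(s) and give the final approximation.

f(x) = x³ - 2x - 5
f'(x) = 3x² - 2
x₀ = 2.4

Newton-Raphson formula: x_{n+1} = x_n - f(x_n)/f'(x_n)

Iteration 1:
  f(2.400000) = 4.024000
  f'(2.400000) = 15.280000
  x_1 = 2.400000 - 4.024000/15.280000 = 2.136649
Iteration 2:
  f(2.136649) = 0.481082
  f'(2.136649) = 11.695810
  x_2 = 2.136649 - 0.481082/11.695810 = 2.095516
Iteration 3:
  f(2.095516) = 0.010775
  f'(2.095516) = 11.173567
  x_3 = 2.095516 - 0.010775/11.173567 = 2.094552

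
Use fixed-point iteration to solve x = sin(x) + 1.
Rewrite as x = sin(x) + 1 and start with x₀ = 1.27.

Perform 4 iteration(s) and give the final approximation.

Equation: x = sin(x) + 1
Fixed-point form: x = sin(x) + 1
x₀ = 1.27

x_1 = g(1.270000) = 1.955101
x_2 = g(1.955101) = 1.927059
x_3 = g(1.927059) = 1.937207
x_4 = g(1.937207) = 1.933619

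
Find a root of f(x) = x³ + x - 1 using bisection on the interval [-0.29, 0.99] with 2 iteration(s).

f(x) = x³ + x - 1
Initial interval: [-0.29, 0.99]

Iteration 1:
  c_1 = (-0.290000 + 0.990000)/2 = 0.350000
  f(c_1) = f(0.350000) = -0.607125
  f(a) × f(c) ≥ 0, new interval: [0.350000, 0.990000]
Iteration 2:
  c_2 = (0.350000 + 0.990000)/2 = 0.670000
  f(c_2) = f(0.670000) = -0.029237
  f(a) × f(c) ≥ 0, new interval: [0.670000, 0.990000]

After 2 iteration(s), the approximation is c_2 = 0.670000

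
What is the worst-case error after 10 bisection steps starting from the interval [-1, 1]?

Bisection error bound: |error| ≤ (b-a)/2^n
|error| ≤ (1 - (-1))/2^10 = 2/2^10
|error| ≤ 0.0019531250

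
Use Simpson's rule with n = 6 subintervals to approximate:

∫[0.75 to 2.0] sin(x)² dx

f(x) = sin(x)²
a = 0.75, b = 2.0, n = 6
h = (b - a)/n = 0.208333

Simpson's rule: (h/3)[f(x₀) + 4f(x₁) + 2f(x₂) + ... + f(xₙ)]

x_0 = 0.7500, f(x_0) = 0.464631, coefficient = 1
x_1 = 0.9583, f(x_1) = 0.669508, coefficient = 4
x_2 = 1.1667, f(x_2) = 0.845379, coefficient = 2
x_3 = 1.3750, f(x_3) = 0.962151, coefficient = 4
x_4 = 1.5833, f(x_4) = 0.999843, coefficient = 2
x_5 = 1.7917, f(x_5) = 0.952004, coefficient = 4
x_6 = 2.0000, f(x_6) = 0.826822, coefficient = 1

I ≈ (0.208333/3) × 15.316551 = 1.063649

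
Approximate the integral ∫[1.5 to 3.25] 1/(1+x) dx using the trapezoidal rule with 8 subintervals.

f(x) = 1/(1+x)
a = 1.5, b = 3.25, n = 8
h = (b - a)/n = 0.218750

Trapezoidal rule: (h/2)[f(x₀) + 2f(x₁) + 2f(x₂) + ... + f(xₙ)]

x_0 = 1.5000, f(x_0) = 0.400000, coefficient = 1
x_1 = 1.7188, f(x_1) = 0.367816, coefficient = 2
x_2 = 1.9375, f(x_2) = 0.340426, coefficient = 2
x_3 = 2.1562, f(x_3) = 0.316832, coefficient = 2
x_4 = 2.3750, f(x_4) = 0.296296, coefficient = 2
x_5 = 2.5938, f(x_5) = 0.278261, coefficient = 2
x_6 = 2.8125, f(x_6) = 0.262295, coefficient = 2
x_7 = 3.0312, f(x_7) = 0.248062, coefficient = 2
x_8 = 3.2500, f(x_8) = 0.235294, coefficient = 1

I ≈ (0.218750/2) × 4.855269 = 0.531045
Exact value: 0.530628
Error: 0.000417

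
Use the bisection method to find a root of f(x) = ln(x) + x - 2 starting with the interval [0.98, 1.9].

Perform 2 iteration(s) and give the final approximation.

f(x) = ln(x) + x - 2
Initial interval: [0.98, 1.9]

Iteration 1:
  c_1 = (0.980000 + 1.900000)/2 = 1.440000
  f(c_1) = f(1.440000) = -0.195357
  f(a) × f(c) ≥ 0, new interval: [1.440000, 1.900000]
Iteration 2:
  c_2 = (1.440000 + 1.900000)/2 = 1.670000
  f(c_2) = f(1.670000) = 0.182824
  f(a) × f(c) < 0, new interval: [1.440000, 1.670000]

After 2 iteration(s), the approximation is c_2 = 1.670000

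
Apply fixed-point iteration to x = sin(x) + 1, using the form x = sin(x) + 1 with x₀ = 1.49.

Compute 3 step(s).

Equation: x = sin(x) + 1
Fixed-point form: x = sin(x) + 1
x₀ = 1.49

x_1 = g(1.490000) = 1.996738
x_2 = g(1.996738) = 1.910650
x_3 = g(1.910650) = 1.942803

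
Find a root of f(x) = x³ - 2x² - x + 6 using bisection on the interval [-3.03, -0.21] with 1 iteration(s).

f(x) = x³ - 2x² - x + 6
Initial interval: [-3.03, -0.21]

Iteration 1:
  c_1 = (-3.030000 + (-0.210000))/2 = -1.620000
  f(c_1) = f(-1.620000) = -1.880328
  f(a) × f(c) ≥ 0, new interval: [-1.620000, -0.210000]

After 1 iteration(s), the approximation is c_1 = -1.620000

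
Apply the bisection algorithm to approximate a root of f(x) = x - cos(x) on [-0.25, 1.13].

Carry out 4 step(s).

f(x) = x - cos(x)
Initial interval: [-0.25, 1.13]

Iteration 1:
  c_1 = (-0.250000 + 1.130000)/2 = 0.440000
  f(c_1) = f(0.440000) = -0.464752
  f(a) × f(c) ≥ 0, new interval: [0.440000, 1.130000]
Iteration 2:
  c_2 = (0.440000 + 1.130000)/2 = 0.785000
  f(c_2) = f(0.785000) = 0.077612
  f(a) × f(c) < 0, new interval: [0.440000, 0.785000]
Iteration 3:
  c_3 = (0.440000 + 0.785000)/2 = 0.612500
  f(c_3) = f(0.612500) = -0.205713
  f(a) × f(c) ≥ 0, new interval: [0.612500, 0.785000]
Iteration 4:
  c_4 = (0.612500 + 0.785000)/2 = 0.698750
  f(c_4) = f(0.698750) = -0.066897
  f(a) × f(c) ≥ 0, new interval: [0.698750, 0.785000]

After 4 iteration(s), the approximation is c_4 = 0.698750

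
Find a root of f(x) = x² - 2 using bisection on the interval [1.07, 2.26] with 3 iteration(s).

f(x) = x² - 2
Initial interval: [1.07, 2.26]

Iteration 1:
  c_1 = (1.070000 + 2.260000)/2 = 1.665000
  f(c_1) = f(1.665000) = 0.772225
  f(a) × f(c) < 0, new interval: [1.070000, 1.665000]
Iteration 2:
  c_2 = (1.070000 + 1.665000)/2 = 1.367500
  f(c_2) = f(1.367500) = -0.129944
  f(a) × f(c) ≥ 0, new interval: [1.367500, 1.665000]
Iteration 3:
  c_3 = (1.367500 + 1.665000)/2 = 1.516250
  f(c_3) = f(1.516250) = 0.299014
  f(a) × f(c) < 0, new interval: [1.367500, 1.516250]

After 3 iteration(s), the approximation is c_3 = 1.516250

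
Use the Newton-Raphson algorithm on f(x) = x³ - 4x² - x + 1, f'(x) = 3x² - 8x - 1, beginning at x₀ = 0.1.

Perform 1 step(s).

f(x) = x³ - 4x² - x + 1
f'(x) = 3x² - 8x - 1
x₀ = 0.1

Newton-Raphson formula: x_{n+1} = x_n - f(x_n)/f'(x_n)

Iteration 1:
  f(0.100000) = 0.861000
  f'(0.100000) = -1.770000
  x_1 = 0.100000 - 0.861000/(-1.770000) = 0.586441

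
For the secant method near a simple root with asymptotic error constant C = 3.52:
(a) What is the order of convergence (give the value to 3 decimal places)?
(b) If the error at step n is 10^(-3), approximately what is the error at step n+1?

(a) Secant method has superlinear convergence with order φ = (1+√5)/2 ≈ 1.618.
    This means |e_{n+1}| ≈ C|e_n|^1.618.

(b) With |e_n| = 10^(-3) and C = 3.52:
    |e_{n+1}| ≈ 3.52 × (10^(-3))^1.618 = 3.52 × 10^(-4.85)

(a) ≈ 1.618 (golden ratio); (b) |e_{n+1}| ≈ 4.925e-05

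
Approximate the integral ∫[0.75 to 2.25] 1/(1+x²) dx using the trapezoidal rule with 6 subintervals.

f(x) = 1/(1+x²)
a = 0.75, b = 2.25, n = 6
h = (b - a)/n = 0.250000

Trapezoidal rule: (h/2)[f(x₀) + 2f(x₁) + 2f(x₂) + ... + f(xₙ)]

x_0 = 0.7500, f(x_0) = 0.640000, coefficient = 1
x_1 = 1.0000, f(x_1) = 0.500000, coefficient = 2
x_2 = 1.2500, f(x_2) = 0.390244, coefficient = 2
x_3 = 1.5000, f(x_3) = 0.307692, coefficient = 2
x_4 = 1.7500, f(x_4) = 0.246154, coefficient = 2
x_5 = 2.0000, f(x_5) = 0.200000, coefficient = 2
x_6 = 2.2500, f(x_6) = 0.164948, coefficient = 1

I ≈ (0.250000/2) × 4.093129 = 0.511641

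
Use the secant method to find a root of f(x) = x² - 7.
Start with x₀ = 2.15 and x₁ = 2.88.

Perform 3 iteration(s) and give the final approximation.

f(x) = x² - 7
x₀ = 2.15, x₁ = 2.88

Secant formula: x_{n+1} = x_n - f(x_n)(x_n - x_{n-1})/(f(x_n) - f(x_{n-1}))

Iteration 1:
  f(2.150000) = -2.377500
  f(2.880000) = 1.294400
  x_2 = 2.880000 - 1.294400×(2.880000 - 2.150000)/(1.294400 - (-2.377500))
       = 2.622664
Iteration 2:
  f(2.880000) = 1.294400
  f(2.622664) = -0.121633
  x_3 = 2.622664 - (-0.121633)×(2.622664 - 2.880000)/(-0.121633 - 1.294400)
       = 2.644768
Iteration 3:
  f(2.622664) = -0.121633
  f(2.644768) = -0.005200
  x_4 = 2.644768 - (-0.005200)×(2.644768 - 2.622664)/(-0.005200 - (-0.121633))
       = 2.645756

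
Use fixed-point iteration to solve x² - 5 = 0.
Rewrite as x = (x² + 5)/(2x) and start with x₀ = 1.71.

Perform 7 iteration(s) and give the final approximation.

Equation: x² - 5 = 0
Fixed-point form: x = (x² + 5)/(2x)
x₀ = 1.71

x_1 = g(1.710000) = 2.316988
x_2 = g(2.316988) = 2.237481
x_3 = g(2.237481) = 2.236068
x_4 = g(2.236068) = 2.236068
x_5 = g(2.236068) = 2.236068
x_6 = g(2.236068) = 2.236068
x_7 = g(2.236068) = 2.236068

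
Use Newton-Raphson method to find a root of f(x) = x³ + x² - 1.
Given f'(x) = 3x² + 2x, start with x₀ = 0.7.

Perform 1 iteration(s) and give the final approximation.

f(x) = x³ + x² - 1
f'(x) = 3x² + 2x
x₀ = 0.7

Newton-Raphson formula: x_{n+1} = x_n - f(x_n)/f'(x_n)

Iteration 1:
  f(0.700000) = -0.167000
  f'(0.700000) = 2.870000
  x_1 = 0.700000 - (-0.167000)/2.870000 = 0.758188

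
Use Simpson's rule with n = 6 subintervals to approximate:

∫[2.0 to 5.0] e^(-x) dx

f(x) = e^(-x)
a = 2.0, b = 5.0, n = 6
h = (b - a)/n = 0.500000

Simpson's rule: (h/3)[f(x₀) + 4f(x₁) + 2f(x₂) + ... + f(xₙ)]

x_0 = 2.0000, f(x_0) = 0.135335, coefficient = 1
x_1 = 2.5000, f(x_1) = 0.082085, coefficient = 4
x_2 = 3.0000, f(x_2) = 0.049787, coefficient = 2
x_3 = 3.5000, f(x_3) = 0.030197, coefficient = 4
x_4 = 4.0000, f(x_4) = 0.018316, coefficient = 2
x_5 = 4.5000, f(x_5) = 0.011109, coefficient = 4
x_6 = 5.0000, f(x_6) = 0.006738, coefficient = 1

I ≈ (0.500000/3) × 0.771844 = 0.128641
Exact value: 0.128597
Error: 0.000043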